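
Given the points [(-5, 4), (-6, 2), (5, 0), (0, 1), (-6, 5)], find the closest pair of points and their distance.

Computing all pairwise distances among 5 points:

d((-5, 4), (-6, 2)) = 2.2361
d((-5, 4), (5, 0)) = 10.7703
d((-5, 4), (0, 1)) = 5.831
d((-5, 4), (-6, 5)) = 1.4142 <-- minimum
d((-6, 2), (5, 0)) = 11.1803
d((-6, 2), (0, 1)) = 6.0828
d((-6, 2), (-6, 5)) = 3.0
d((5, 0), (0, 1)) = 5.099
d((5, 0), (-6, 5)) = 12.083
d((0, 1), (-6, 5)) = 7.2111

Closest pair: (-5, 4) and (-6, 5) with distance 1.4142

The closest pair is (-5, 4) and (-6, 5) with Euclidean distance 1.4142. For 5 points, brute-force pairwise comparison is shown above. For large n, the divide-and-conquer algorithm (sort by x, recurse on halves, check the dividing strip) achieves O(n log n).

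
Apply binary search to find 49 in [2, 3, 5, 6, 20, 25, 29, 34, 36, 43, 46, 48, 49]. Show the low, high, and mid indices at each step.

Binary search for 49 in [2, 3, 5, 6, 20, 25, 29, 34, 36, 43, 46, 48, 49]:

lo=0, hi=12, mid=6, arr[mid]=29 -> 29 < 49, search right half
lo=7, hi=12, mid=9, arr[mid]=43 -> 43 < 49, search right half
lo=10, hi=12, mid=11, arr[mid]=48 -> 48 < 49, search right half
lo=12, hi=12, mid=12, arr[mid]=49 -> Found target at index 12!

Binary search finds 49 at index 12 after 4 comparisons. The search repeatedly halves the search space by comparing with the middle element.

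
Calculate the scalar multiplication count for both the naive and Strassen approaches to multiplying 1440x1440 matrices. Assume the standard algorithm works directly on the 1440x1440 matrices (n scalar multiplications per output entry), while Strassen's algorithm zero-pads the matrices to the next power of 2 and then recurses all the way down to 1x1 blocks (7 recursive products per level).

Matrix multiplication for 1440x1440 matrices:

Strassen's algorithm requires power-of-2 dimensions. Pad 1440x1440 to 2048x2048 (next power of 2).

Standard algorithm: 1440^3 = 2985984000 multiplications
Strassen's algorithm: 7^(log2(2048)) = 7^11 = 1977326743 multiplications
Savings: 2985984000 - 1977326743 = 1008657257 multiplications

Standard: 2985984000 multiplications (1440^3). Strassen: 1977326743 multiplications (7^11, after padding to 2048x2048). Strassen reduces 8 recursive multiplications to 7 at each level.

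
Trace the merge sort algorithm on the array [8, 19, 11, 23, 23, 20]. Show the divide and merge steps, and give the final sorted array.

Merge sort trace:

Split: [8, 19, 11, 23, 23, 20] -> [8, 19, 11] and [23, 23, 20]
  Split: [8, 19, 11] -> [8] and [19, 11]
    Split: [19, 11] -> [19] and [11]
    Merge: [19] + [11] -> [11, 19]
  Merge: [8] + [11, 19] -> [8, 11, 19]
  Split: [23, 23, 20] -> [23] and [23, 20]
    Split: [23, 20] -> [23] and [20]
    Merge: [23] + [20] -> [20, 23]
  Merge: [23] + [20, 23] -> [20, 23, 23]
Merge: [8, 11, 19] + [20, 23, 23] -> [8, 11, 19, 20, 23, 23]

Final sorted array: [8, 11, 19, 20, 23, 23]

The merge sort proceeds by recursively splitting the array and merging sorted halves.
After all merges, the sorted array is [8, 11, 19, 20, 23, 23].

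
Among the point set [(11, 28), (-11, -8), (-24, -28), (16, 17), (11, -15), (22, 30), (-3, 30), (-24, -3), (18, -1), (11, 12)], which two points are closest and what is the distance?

Computing all pairwise distances among 10 points:

d((11, 28), (-11, -8)) = 42.19
d((11, 28), (-24, -28)) = 66.0379
d((11, 28), (16, 17)) = 12.083
d((11, 28), (11, -15)) = 43.0
d((11, 28), (22, 30)) = 11.1803
d((11, 28), (-3, 30)) = 14.1421
d((11, 28), (-24, -3)) = 46.7547
d((11, 28), (18, -1)) = 29.8329
d((11, 28), (11, 12)) = 16.0
d((-11, -8), (-24, -28)) = 23.8537
d((-11, -8), (16, 17)) = 36.7967
d((-11, -8), (11, -15)) = 23.0868
d((-11, -8), (22, 30)) = 50.3289
d((-11, -8), (-3, 30)) = 38.833
d((-11, -8), (-24, -3)) = 13.9284
d((-11, -8), (18, -1)) = 29.8329
d((-11, -8), (11, 12)) = 29.7321
d((-24, -28), (16, 17)) = 60.208
d((-24, -28), (11, -15)) = 37.3363
d((-24, -28), (22, 30)) = 74.027
d((-24, -28), (-3, 30)) = 61.6847
d((-24, -28), (-24, -3)) = 25.0
d((-24, -28), (18, -1)) = 49.93
d((-24, -28), (11, 12)) = 53.1507
d((16, 17), (11, -15)) = 32.3883
d((16, 17), (22, 30)) = 14.3178
d((16, 17), (-3, 30)) = 23.0217
d((16, 17), (-24, -3)) = 44.7214
d((16, 17), (18, -1)) = 18.1108
d((16, 17), (11, 12)) = 7.0711 <-- minimum
d((11, -15), (22, 30)) = 46.3249
d((11, -15), (-3, 30)) = 47.1275
d((11, -15), (-24, -3)) = 37.0
d((11, -15), (18, -1)) = 15.6525
d((11, -15), (11, 12)) = 27.0
d((22, 30), (-3, 30)) = 25.0
d((22, 30), (-24, -3)) = 56.6127
d((22, 30), (18, -1)) = 31.257
d((22, 30), (11, 12)) = 21.095
d((-3, 30), (-24, -3)) = 39.1152
d((-3, 30), (18, -1)) = 37.4433
d((-3, 30), (11, 12)) = 22.8035
d((-24, -3), (18, -1)) = 42.0476
d((-24, -3), (11, 12)) = 38.0789
d((18, -1), (11, 12)) = 14.7648

Closest pair: (16, 17) and (11, 12) with distance 7.0711

The closest pair is (16, 17) and (11, 12) with Euclidean distance 7.0711. For 10 points, brute-force pairwise comparison is shown above. For large n, the divide-and-conquer algorithm (sort by x, recurse on halves, check the dividing strip) achieves O(n log n).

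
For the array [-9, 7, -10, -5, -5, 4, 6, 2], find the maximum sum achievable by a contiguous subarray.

Using Kadane's algorithm on [-9, 7, -10, -5, -5, 4, 6, 2]:

Scanning through the array:
Position 1 (value 7): max_ending_here = 7, max_so_far = 7
Position 2 (value -10): max_ending_here = -3, max_so_far = 7
Position 3 (value -5): max_ending_here = -5, max_so_far = 7
Position 4 (value -5): max_ending_here = -5, max_so_far = 7
Position 5 (value 4): max_ending_here = 4, max_so_far = 7
Position 6 (value 6): max_ending_here = 10, max_so_far = 10
Position 7 (value 2): max_ending_here = 12, max_so_far = 12

Maximum subarray: [4, 6, 2]
Maximum sum: 12

The maximum subarray is [4, 6, 2] with sum 12. This subarray runs from index 5 to index 7.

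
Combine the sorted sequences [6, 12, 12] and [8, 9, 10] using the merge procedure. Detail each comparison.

Merging process:

Compare 6 vs 8: take 6 from left. Merged: [6]
Compare 12 vs 8: take 8 from right. Merged: [6, 8]
Compare 12 vs 9: take 9 from right. Merged: [6, 8, 9]
Compare 12 vs 10: take 10 from right. Merged: [6, 8, 9, 10]
Append remaining from left: [12, 12]. Merged: [6, 8, 9, 10, 12, 12]

Final merged array: [6, 8, 9, 10, 12, 12]
Total comparisons: 4

The merged array is [6, 8, 9, 10, 12, 12], requiring 4 comparisons. The merge step runs in O(n) time where n is the total number of elements.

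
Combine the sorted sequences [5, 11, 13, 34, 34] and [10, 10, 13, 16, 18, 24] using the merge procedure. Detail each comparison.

Merging process:

Compare 5 vs 10: take 5 from left. Merged: [5]
Compare 11 vs 10: take 10 from right. Merged: [5, 10]
Compare 11 vs 10: take 10 from right. Merged: [5, 10, 10]
Compare 11 vs 13: take 11 from left. Merged: [5, 10, 10, 11]
Compare 13 vs 13: take 13 from left. Merged: [5, 10, 10, 11, 13]
Compare 34 vs 13: take 13 from right. Merged: [5, 10, 10, 11, 13, 13]
Compare 34 vs 16: take 16 from right. Merged: [5, 10, 10, 11, 13, 13, 16]
Compare 34 vs 18: take 18 from right. Merged: [5, 10, 10, 11, 13, 13, 16, 18]
Compare 34 vs 24: take 24 from right. Merged: [5, 10, 10, 11, 13, 13, 16, 18, 24]
Append remaining from left: [34, 34]. Merged: [5, 10, 10, 11, 13, 13, 16, 18, 24, 34, 34]

Final merged array: [5, 10, 10, 11, 13, 13, 16, 18, 24, 34, 34]
Total comparisons: 9

The merged array is [5, 10, 10, 11, 13, 13, 16, 18, 24, 34, 34], requiring 9 comparisons. The merge step runs in O(n) time where n is the total number of elements.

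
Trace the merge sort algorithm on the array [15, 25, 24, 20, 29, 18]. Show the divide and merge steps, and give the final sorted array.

Merge sort trace:

Split: [15, 25, 24, 20, 29, 18] -> [15, 25, 24] and [20, 29, 18]
  Split: [15, 25, 24] -> [15] and [25, 24]
    Split: [25, 24] -> [25] and [24]
    Merge: [25] + [24] -> [24, 25]
  Merge: [15] + [24, 25] -> [15, 24, 25]
  Split: [20, 29, 18] -> [20] and [29, 18]
    Split: [29, 18] -> [29] and [18]
    Merge: [29] + [18] -> [18, 29]
  Merge: [20] + [18, 29] -> [18, 20, 29]
Merge: [15, 24, 25] + [18, 20, 29] -> [15, 18, 20, 24, 25, 29]

Final sorted array: [15, 18, 20, 24, 25, 29]

The merge sort proceeds by recursively splitting the array and merging sorted halves.
After all merges, the sorted array is [15, 18, 20, 24, 25, 29].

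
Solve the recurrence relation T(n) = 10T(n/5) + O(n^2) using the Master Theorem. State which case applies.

Master Theorem for T(n) = 10T(n/5) + O(n^2):

a = 10, b = 5, c = 2
log_b(a) = log_5(10) = 1.4307

Case 3: c = 2 > log_5(10) = 1.4307
T(n) = O(n^2) = O(n^2)

For T(n) = 10T(n/5) + O(n^2): log_5(10) = 1.4307. This is Case 3 of the Master Theorem (c > log_b(a), work dominated by root), giving O(n^2).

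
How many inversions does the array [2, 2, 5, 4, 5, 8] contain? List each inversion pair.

Finding inversions in [2, 2, 5, 4, 5, 8]:

(2, 3): arr[2]=5 > arr[3]=4

Total inversions: 1

The array has 1 inversion(s): (2,3). Each pair (i,j) satisfies i < j and arr[i] > arr[j].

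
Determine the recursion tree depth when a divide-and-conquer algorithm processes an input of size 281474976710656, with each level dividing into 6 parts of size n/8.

For divide and conquer with division factor 8:

Problem sizes at each level:
Level 0: 281474976710656
Level 1: 35184372088832
Level 2: 4398046511104
Level 3: 549755813888
Level 4: 68719476736
Level 5: 8589934592
Level 6: 1073741824
Level 7: 134217728
Level 8: 16777216
Level 9: 2097152
Level 10: 262144
Level 11: 32768
Level 12: 4096
Level 13: 512
Level 14: 64
Level 15: 8
Level 16: 1

The root is level 0 and the size-1 base case is level 16 (the tree spans levels 0 through 16, i.e. 17 levels counting the root), so the depth is the number of divisions: log_8(281474976710656) = 16

The recursion tree depth is log_8(281474976710656) = 16. At each level, the problem size is divided by 8, so it takes 16 divisions to reduce to a base case of size 1. The algorithm makes 6 recursive calls at each level.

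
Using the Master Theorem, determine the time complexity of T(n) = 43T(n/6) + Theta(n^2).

Master Theorem for T(n) = 43T(n/6) + O(n^2):

a = 43, b = 6, c = 2
log_b(a) = log_6(43) = 2.0992

Case 1: c = 2 < log_6(43) = 2.0992
T(n) = O(n^(log_6 43))

For T(n) = 43T(n/6) + O(n^2): log_6(43) = 2.0992. This is Case 1 of the Master Theorem (c < log_b(a), work dominated by leaves), giving O(n^(log_6 43)).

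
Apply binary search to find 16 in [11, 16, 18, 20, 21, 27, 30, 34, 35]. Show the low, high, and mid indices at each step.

Binary search for 16 in [11, 16, 18, 20, 21, 27, 30, 34, 35]:

lo=0, hi=8, mid=4, arr[mid]=21 -> 21 > 16, search left half
lo=0, hi=3, mid=1, arr[mid]=16 -> Found target at index 1!

Binary search finds 16 at index 1 after 2 comparisons. The search repeatedly halves the search space by comparing with the middle element.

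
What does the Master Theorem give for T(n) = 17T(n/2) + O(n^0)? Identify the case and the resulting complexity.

Master Theorem for T(n) = 17T(n/2) + O(n^0):

a = 17, b = 2, c = 0
log_b(a) = log_2(17) = 4.0875

Case 1: c = 0 < log_2(17) = 4.0875
T(n) = O(n^(log_2 17))

For T(n) = 17T(n/2) + O(n^0): log_2(17) = 4.0875. This is Case 1 of the Master Theorem (c < log_b(a), work dominated by leaves), giving O(n^(log_2 17)).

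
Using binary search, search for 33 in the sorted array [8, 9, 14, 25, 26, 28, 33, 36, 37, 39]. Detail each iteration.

Binary search for 33 in [8, 9, 14, 25, 26, 28, 33, 36, 37, 39]:

lo=0, hi=9, mid=4, arr[mid]=26 -> 26 < 33, search right half
lo=5, hi=9, mid=7, arr[mid]=36 -> 36 > 33, search left half
lo=5, hi=6, mid=5, arr[mid]=28 -> 28 < 33, search right half
lo=6, hi=6, mid=6, arr[mid]=33 -> Found target at index 6!

Binary search finds 33 at index 6 after 4 comparisons. The search repeatedly halves the search space by comparing with the middle element.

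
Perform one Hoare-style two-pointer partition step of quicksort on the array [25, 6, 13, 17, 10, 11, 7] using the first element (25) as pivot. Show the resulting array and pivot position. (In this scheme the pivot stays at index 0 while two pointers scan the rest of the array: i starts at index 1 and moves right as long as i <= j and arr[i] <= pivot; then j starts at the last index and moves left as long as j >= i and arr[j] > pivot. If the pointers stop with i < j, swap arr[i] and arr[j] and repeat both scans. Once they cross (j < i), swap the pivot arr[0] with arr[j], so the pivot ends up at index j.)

Hoare-style two-pointer partition with pivot = 25:

Initial array: [25, 6, 13, 17, 10, 11, 7]

Pointers start at i = 1, j = 6.
i ends at 7, j ends at 6: the pointers have crossed (j < i), so scanning stops.

Swap pivot arr[0] with arr[6] to place pivot at position 6: [7, 6, 13, 17, 10, 11, 25]
Pivot position: 6

After partitioning with pivot 25, the array becomes [7, 6, 13, 17, 10, 11, 25]. The pivot is placed at index 6. All elements to the left of the pivot are <= 25, and all elements to the right are > 25.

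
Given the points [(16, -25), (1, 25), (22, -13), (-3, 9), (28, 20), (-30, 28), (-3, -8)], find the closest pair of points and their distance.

Computing all pairwise distances among 7 points:

d((16, -25), (1, 25)) = 52.2015
d((16, -25), (22, -13)) = 13.4164 <-- minimum
d((16, -25), (-3, 9)) = 38.9487
d((16, -25), (28, 20)) = 46.5725
d((16, -25), (-30, 28)) = 70.1783
d((16, -25), (-3, -8)) = 25.4951
d((1, 25), (22, -13)) = 43.4166
d((1, 25), (-3, 9)) = 16.4924
d((1, 25), (28, 20)) = 27.4591
d((1, 25), (-30, 28)) = 31.1448
d((1, 25), (-3, -8)) = 33.2415
d((22, -13), (-3, 9)) = 33.3017
d((22, -13), (28, 20)) = 33.541
d((22, -13), (-30, 28)) = 66.2193
d((22, -13), (-3, -8)) = 25.4951
d((-3, 9), (28, 20)) = 32.8938
d((-3, 9), (-30, 28)) = 33.0151
d((-3, 9), (-3, -8)) = 17.0
d((28, 20), (-30, 28)) = 58.5491
d((28, 20), (-3, -8)) = 41.7732
d((-30, 28), (-3, -8)) = 45.0

Closest pair: (16, -25) and (22, -13) with distance 13.4164

The closest pair is (16, -25) and (22, -13) with Euclidean distance 13.4164. For 7 points, brute-force pairwise comparison is shown above. For large n, the divide-and-conquer algorithm (sort by x, recurse on halves, check the dividing strip) achieves O(n log n).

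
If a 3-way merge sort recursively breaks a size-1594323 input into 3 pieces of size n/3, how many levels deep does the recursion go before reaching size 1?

For divide and conquer with division factor 3:

Problem sizes at each level:
Level 0: 1594323
Level 1: 531441
Level 2: 177147
Level 3: 59049
Level 4: 19683
Level 5: 6561
Level 6: 2187
Level 7: 729
Level 8: 243
Level 9: 81
Level 10: 27
Level 11: 9
Level 12: 3
Level 13: 1

The root is level 0 and the size-1 base case is level 13 (the tree spans levels 0 through 13, i.e. 14 levels counting the root), so the depth is the number of divisions: log_3(1594323) = 13

The recursion tree depth is log_3(1594323) = 13. At each level, the problem size is divided by 3, so it takes 13 divisions to reduce to a base case of size 1. The algorithm makes 3 recursive calls at each level.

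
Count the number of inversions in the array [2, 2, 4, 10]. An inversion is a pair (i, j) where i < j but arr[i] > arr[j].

Finding inversions in [2, 2, 4, 10]:


Total inversions: 0

The array has 0 inversions. It is already sorted.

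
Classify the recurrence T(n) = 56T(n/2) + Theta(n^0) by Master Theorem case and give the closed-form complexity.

Master Theorem for T(n) = 56T(n/2) + O(n^0):

a = 56, b = 2, c = 0
log_b(a) = log_2(56) = 5.8074

Case 1: c = 0 < log_2(56) = 5.8074
T(n) = O(n^(log_2 56))

For T(n) = 56T(n/2) + O(n^0): log_2(56) = 5.8074. This is Case 1 of the Master Theorem (c < log_b(a), work dominated by leaves), giving O(n^(log_2 56)).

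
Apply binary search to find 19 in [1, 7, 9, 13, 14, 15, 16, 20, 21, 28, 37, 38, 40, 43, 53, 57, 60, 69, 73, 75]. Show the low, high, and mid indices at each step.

Binary search for 19 in [1, 7, 9, 13, 14, 15, 16, 20, 21, 28, 37, 38, 40, 43, 53, 57, 60, 69, 73, 75]:

lo=0, hi=19, mid=9, arr[mid]=28 -> 28 > 19, search left half
lo=0, hi=8, mid=4, arr[mid]=14 -> 14 < 19, search right half
lo=5, hi=8, mid=6, arr[mid]=16 -> 16 < 19, search right half
lo=7, hi=8, mid=7, arr[mid]=20 -> 20 > 19, search left half
lo=7 > hi=6, target 19 not found

Binary search determines that 19 is not in the array after 4 comparisons. The search space was exhausted without finding the target.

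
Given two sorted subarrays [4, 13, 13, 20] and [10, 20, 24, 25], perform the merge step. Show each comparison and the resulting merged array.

Merging process:

Compare 4 vs 10: take 4 from left. Merged: [4]
Compare 13 vs 10: take 10 from right. Merged: [4, 10]
Compare 13 vs 20: take 13 from left. Merged: [4, 10, 13]
Compare 13 vs 20: take 13 from left. Merged: [4, 10, 13, 13]
Compare 20 vs 20: take 20 from left. Merged: [4, 10, 13, 13, 20]
Append remaining from right: [20, 24, 25]. Merged: [4, 10, 13, 13, 20, 20, 24, 25]

Final merged array: [4, 10, 13, 13, 20, 20, 24, 25]
Total comparisons: 5

The merged array is [4, 10, 13, 13, 20, 20, 24, 25], requiring 5 comparisons. The merge step runs in O(n) time where n is the total number of elements.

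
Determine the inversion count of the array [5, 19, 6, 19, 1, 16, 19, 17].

Finding inversions in [5, 19, 6, 19, 1, 16, 19, 17]:

(0, 4): arr[0]=5 > arr[4]=1
(1, 2): arr[1]=19 > arr[2]=6
(1, 4): arr[1]=19 > arr[4]=1
(1, 5): arr[1]=19 > arr[5]=16
(1, 7): arr[1]=19 > arr[7]=17
(2, 4): arr[2]=6 > arr[4]=1
(3, 4): arr[3]=19 > arr[4]=1
(3, 5): arr[3]=19 > arr[5]=16
(3, 7): arr[3]=19 > arr[7]=17
(6, 7): arr[6]=19 > arr[7]=17

Total inversions: 10

The array has 10 inversion(s): (0,4), (1,2), (1,4), (1,5), (1,7), (2,4), (3,4), (3,5), (3,7), (6,7). Each pair (i,j) satisfies i < j and arr[i] > arr[j].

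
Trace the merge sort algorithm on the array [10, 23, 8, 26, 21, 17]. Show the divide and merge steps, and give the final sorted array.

Merge sort trace:

Split: [10, 23, 8, 26, 21, 17] -> [10, 23, 8] and [26, 21, 17]
  Split: [10, 23, 8] -> [10] and [23, 8]
    Split: [23, 8] -> [23] and [8]
    Merge: [23] + [8] -> [8, 23]
  Merge: [10] + [8, 23] -> [8, 10, 23]
  Split: [26, 21, 17] -> [26] and [21, 17]
    Split: [21, 17] -> [21] and [17]
    Merge: [21] + [17] -> [17, 21]
  Merge: [26] + [17, 21] -> [17, 21, 26]
Merge: [8, 10, 23] + [17, 21, 26] -> [8, 10, 17, 21, 23, 26]

Final sorted array: [8, 10, 17, 21, 23, 26]

The merge sort proceeds by recursively splitting the array and merging sorted halves.
After all merges, the sorted array is [8, 10, 17, 21, 23, 26].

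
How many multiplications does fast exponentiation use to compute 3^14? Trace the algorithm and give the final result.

Computing 3^14 by squaring (build up from 3^1; each line after the first costs one multiplication):

3^1 = 3
3^2 = (3^1)^2 = 3^2 = 9
3^3 = 3 * 3^2 = 3 * 9 = 27
3^6 = (3^3)^2 = 27^2 = 729
3^7 = 3 * 3^6 = 3 * 729 = 2187
3^14 = (3^7)^2 = 2187^2 = 4782969

Result: 4782969
Multiplications needed: 5 (5 lines after 3^1)

3^14 = 4782969. Using exponentiation by squaring, this requires 5 multiplications. The key idea: if the exponent is even, square the half-power; if odd, multiply by the base once.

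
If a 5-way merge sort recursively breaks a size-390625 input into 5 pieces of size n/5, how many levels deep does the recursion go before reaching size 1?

For divide and conquer with division factor 5:

Problem sizes at each level:
Level 0: 390625
Level 1: 78125
Level 2: 15625
Level 3: 3125
Level 4: 625
Level 5: 125
Level 6: 25
Level 7: 5
Level 8: 1

The root is level 0 and the size-1 base case is level 8 (the tree spans levels 0 through 8, i.e. 9 levels counting the root), so the depth is the number of divisions: log_5(390625) = 8

The recursion tree depth is log_5(390625) = 8. At each level, the problem size is divided by 5, so it takes 8 divisions to reduce to a base case of size 1. The algorithm makes 5 recursive calls at each level.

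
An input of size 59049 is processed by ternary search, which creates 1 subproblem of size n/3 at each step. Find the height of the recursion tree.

For divide and conquer with division factor 3:

Problem sizes at each level:
Level 0: 59049
Level 1: 19683
Level 2: 6561
Level 3: 2187
Level 4: 729
Level 5: 243
Level 6: 81
Level 7: 27
Level 8: 9
Level 9: 3
Level 10: 1

The root is level 0 and the size-1 base case is level 10 (the tree spans levels 0 through 10, i.e. 11 levels counting the root), so the depth is the number of divisions: log_3(59049) = 10

The recursion tree depth is log_3(59049) = 10. At each level, the problem size is divided by 3, so it takes 10 divisions to reduce to a base case of size 1. The algorithm makes 1 recursive call at each level.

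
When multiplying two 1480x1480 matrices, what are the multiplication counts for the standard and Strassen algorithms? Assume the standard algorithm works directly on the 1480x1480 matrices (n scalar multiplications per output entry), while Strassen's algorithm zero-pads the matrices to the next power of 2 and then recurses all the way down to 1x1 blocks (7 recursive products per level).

Matrix multiplication for 1480x1480 matrices:

Strassen's algorithm requires power-of-2 dimensions. Pad 1480x1480 to 2048x2048 (next power of 2).

Standard algorithm: 1480^3 = 3241792000 multiplications
Strassen's algorithm: 7^(log2(2048)) = 7^11 = 1977326743 multiplications
Savings: 3241792000 - 1977326743 = 1264465257 multiplications

Standard: 3241792000 multiplications (1480^3). Strassen: 1977326743 multiplications (7^11, after padding to 2048x2048). Strassen reduces 8 recursive multiplications to 7 at each level.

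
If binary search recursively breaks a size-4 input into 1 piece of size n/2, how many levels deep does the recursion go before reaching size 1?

For divide and conquer with division factor 2:

Problem sizes at each level:
Level 0: 4
Level 1: 2
Level 2: 1

The root is level 0 and the size-1 base case is level 2 (the tree spans levels 0 through 2, i.e. 3 levels counting the root), so the depth is the number of divisions: log_2(4) = 2

The recursion tree depth is log_2(4) = 2. At each level, the problem size is divided by 2, so it takes 2 divisions to reduce to a base case of size 1. The algorithm makes 1 recursive call at each level.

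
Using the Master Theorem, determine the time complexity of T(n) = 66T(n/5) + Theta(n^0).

Master Theorem for T(n) = 66T(n/5) + O(n^0):

a = 66, b = 5, c = 0
log_b(a) = log_5(66) = 2.6032

Case 1: c = 0 < log_5(66) = 2.6032
T(n) = O(n^(log_5 66))

For T(n) = 66T(n/5) + O(n^0): log_5(66) = 2.6032. This is Case 1 of the Master Theorem (c < log_b(a), work dominated by leaves), giving O(n^(log_5 66)).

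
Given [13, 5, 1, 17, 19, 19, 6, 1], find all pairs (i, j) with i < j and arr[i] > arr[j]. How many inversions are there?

Finding inversions in [13, 5, 1, 17, 19, 19, 6, 1]:

(0, 1): arr[0]=13 > arr[1]=5
(0, 2): arr[0]=13 > arr[2]=1
(0, 6): arr[0]=13 > arr[6]=6
(0, 7): arr[0]=13 > arr[7]=1
(1, 2): arr[1]=5 > arr[2]=1
(1, 7): arr[1]=5 > arr[7]=1
(3, 6): arr[3]=17 > arr[6]=6
(3, 7): arr[3]=17 > arr[7]=1
(4, 6): arr[4]=19 > arr[6]=6
(4, 7): arr[4]=19 > arr[7]=1
(5, 6): arr[5]=19 > arr[6]=6
(5, 7): arr[5]=19 > arr[7]=1
(6, 7): arr[6]=6 > arr[7]=1

Total inversions: 13

The array has 13 inversion(s): (0,1), (0,2), (0,6), (0,7), (1,2), (1,7), (3,6), (3,7), (4,6), (4,7), (5,6), (5,7), (6,7). Each pair (i,j) satisfies i < j and arr[i] > arr[j].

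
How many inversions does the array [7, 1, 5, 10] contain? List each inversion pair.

Finding inversions in [7, 1, 5, 10]:

(0, 1): arr[0]=7 > arr[1]=1
(0, 2): arr[0]=7 > arr[2]=5

Total inversions: 2

The array has 2 inversion(s): (0,1), (0,2). Each pair (i,j) satisfies i < j and arr[i] > arr[j].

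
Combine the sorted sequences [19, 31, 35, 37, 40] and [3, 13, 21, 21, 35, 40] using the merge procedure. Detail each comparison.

Merging process:

Compare 19 vs 3: take 3 from right. Merged: [3]
Compare 19 vs 13: take 13 from right. Merged: [3, 13]
Compare 19 vs 21: take 19 from left. Merged: [3, 13, 19]
Compare 31 vs 21: take 21 from right. Merged: [3, 13, 19, 21]
Compare 31 vs 21: take 21 from right. Merged: [3, 13, 19, 21, 21]
Compare 31 vs 35: take 31 from left. Merged: [3, 13, 19, 21, 21, 31]
Compare 35 vs 35: take 35 from left. Merged: [3, 13, 19, 21, 21, 31, 35]
Compare 37 vs 35: take 35 from right. Merged: [3, 13, 19, 21, 21, 31, 35, 35]
Compare 37 vs 40: take 37 from left. Merged: [3, 13, 19, 21, 21, 31, 35, 35, 37]
Compare 40 vs 40: take 40 from left. Merged: [3, 13, 19, 21, 21, 31, 35, 35, 37, 40]
Append remaining from right: [40]. Merged: [3, 13, 19, 21, 21, 31, 35, 35, 37, 40, 40]

Final merged array: [3, 13, 19, 21, 21, 31, 35, 35, 37, 40, 40]
Total comparisons: 10

The merged array is [3, 13, 19, 21, 21, 31, 35, 35, 37, 40, 40], requiring 10 comparisons. The merge step runs in O(n) time where n is the total number of elements.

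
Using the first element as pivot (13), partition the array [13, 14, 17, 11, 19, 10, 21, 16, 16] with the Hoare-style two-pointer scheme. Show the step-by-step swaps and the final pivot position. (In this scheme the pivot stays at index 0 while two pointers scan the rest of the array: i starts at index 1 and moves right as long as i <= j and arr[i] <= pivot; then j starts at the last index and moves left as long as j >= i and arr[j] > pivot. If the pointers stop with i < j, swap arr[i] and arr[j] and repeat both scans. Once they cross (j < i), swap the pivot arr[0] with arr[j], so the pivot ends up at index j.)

Hoare-style two-pointer partition with pivot = 13:

Initial array: [13, 14, 17, 11, 19, 10, 21, 16, 16]

Pointers start at i = 1, j = 8.
i stops at index 1 (arr[1]=14 > 13), j stops at index 5 (arr[5]=10 <= 13): swap arr[1] and arr[5], array becomes [13, 10, 17, 11, 19, 14, 21, 16, 16]
i stops at index 2 (arr[2]=17 > 13), j stops at index 3 (arr[3]=11 <= 13): swap arr[2] and arr[3], array becomes [13, 10, 11, 17, 19, 14, 21, 16, 16]
i ends at 3, j ends at 2: the pointers have crossed (j < i), so scanning stops.

Swap pivot arr[0] with arr[2] to place pivot at position 2: [11, 10, 13, 17, 19, 14, 21, 16, 16]
Pivot position: 2

After partitioning with pivot 13, the array becomes [11, 10, 13, 17, 19, 14, 21, 16, 16]. The pivot is placed at index 2. All elements to the left of the pivot are <= 13, and all elements to the right are > 13.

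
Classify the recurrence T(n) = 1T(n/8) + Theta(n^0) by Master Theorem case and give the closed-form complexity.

Master Theorem for T(n) = 1T(n/8) + O(n^0):

a = 1, b = 8, c = 0
log_b(a) = log_8(1) = 0.0000

Case 2: c = 0 = log_8(1) = 0.0000
T(n) = O(n^0 log n) = O(log n)

For T(n) = 1T(n/8) + O(n^0): log_8(1) = 0.0000. This is Case 2 of the Master Theorem (c = log_b(a), equal work at all levels), giving O(log n).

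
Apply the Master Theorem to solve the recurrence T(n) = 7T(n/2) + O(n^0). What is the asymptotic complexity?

Master Theorem for T(n) = 7T(n/2) + O(n^0):

a = 7, b = 2, c = 0
log_b(a) = log_2(7) = 2.8074

Case 1: c = 0 < log_2(7) = 2.8074
T(n) = O(n^(log_2 7))

For T(n) = 7T(n/2) + O(n^0): log_2(7) = 2.8074. This is Case 1 of the Master Theorem (c < log_b(a), work dominated by leaves), giving O(n^(log_2 7)).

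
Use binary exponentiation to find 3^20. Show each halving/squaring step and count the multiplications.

Computing 3^20 by squaring (build up from 3^1; each line after the first costs one multiplication):

3^1 = 3
3^2 = (3^1)^2 = 3^2 = 9
3^4 = (3^2)^2 = 9^2 = 81
3^5 = 3 * 3^4 = 3 * 81 = 243
3^10 = (3^5)^2 = 243^2 = 59049
3^20 = (3^10)^2 = 59049^2 = 3486784401

Result: 3486784401
Multiplications needed: 5 (5 lines after 3^1)

3^20 = 3486784401. Using exponentiation by squaring, this requires 5 multiplications. The key idea: if the exponent is even, square the half-power; if odd, multiply by the base once.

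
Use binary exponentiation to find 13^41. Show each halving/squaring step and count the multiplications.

Computing 13^41 by squaring (build up from 13^1; each line after the first costs one multiplication):

13^1 = 13
13^2 = (13^1)^2 = 13^2 = 169
13^4 = (13^2)^2 = 169^2 = 28561
13^5 = 13 * 13^4 = 13 * 28561 = 371293
13^10 = (13^5)^2 = 371293^2 = 137858491849
13^20 = (13^10)^2 = 137858491849^2 = 19004963774880799438801
13^40 = (13^20)^2 = 19004963774880799438801^2 = 361188648084531445929920877641340156544317601
13^41 = 13 * 13^40 = 13 * 361188648084531445929920877641340156544317601 = 4695452425098908797088971409337422035076128813

Result: 4695452425098908797088971409337422035076128813
Multiplications needed: 7 (7 lines after 13^1)

13^41 = 4695452425098908797088971409337422035076128813. Using exponentiation by squaring, this requires 7 multiplications. The key idea: if the exponent is even, square the half-power; if odd, multiply by the base once.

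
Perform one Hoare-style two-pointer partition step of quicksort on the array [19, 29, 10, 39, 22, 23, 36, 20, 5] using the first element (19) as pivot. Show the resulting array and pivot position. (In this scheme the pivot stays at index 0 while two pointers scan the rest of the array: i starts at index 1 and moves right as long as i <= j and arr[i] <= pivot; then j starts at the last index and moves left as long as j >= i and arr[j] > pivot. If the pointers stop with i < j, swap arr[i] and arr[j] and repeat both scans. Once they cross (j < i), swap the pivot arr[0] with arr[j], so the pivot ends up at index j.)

Hoare-style two-pointer partition with pivot = 19:

Initial array: [19, 29, 10, 39, 22, 23, 36, 20, 5]

Pointers start at i = 1, j = 8.
i stops at index 1 (arr[1]=29 > 19), j stops at index 8 (arr[8]=5 <= 19): swap arr[1] and arr[8], array becomes [19, 5, 10, 39, 22, 23, 36, 20, 29]
i ends at 3, j ends at 2: the pointers have crossed (j < i), so scanning stops.

Swap pivot arr[0] with arr[2] to place pivot at position 2: [10, 5, 19, 39, 22, 23, 36, 20, 29]
Pivot position: 2

After partitioning with pivot 19, the array becomes [10, 5, 19, 39, 22, 23, 36, 20, 29]. The pivot is placed at index 2. All elements to the left of the pivot are <= 19, and all elements to the right are > 19.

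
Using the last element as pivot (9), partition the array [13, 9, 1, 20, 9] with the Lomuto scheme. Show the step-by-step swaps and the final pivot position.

Lomuto partition with pivot = 9:

Initial array: [13, 9, 1, 20, 9]

arr[0]=13 > 9: no swap
arr[1]=9 <= 9: swap with position 0, array becomes [9, 13, 1, 20, 9]
arr[2]=1 <= 9: swap with position 1, array becomes [9, 1, 13, 20, 9]
arr[3]=20 > 9: no swap

Place pivot at position 2: [9, 1, 9, 20, 13]
Pivot position: 2

After partitioning with pivot 9, the array becomes [9, 1, 9, 20, 13]. The pivot is placed at index 2. All elements to the left of the pivot are <= 9, and all elements to the right are > 9.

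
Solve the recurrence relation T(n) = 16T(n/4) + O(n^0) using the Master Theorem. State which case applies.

Master Theorem for T(n) = 16T(n/4) + O(n^0):

a = 16, b = 4, c = 0
log_b(a) = log_4(16) = 2.0000

Case 1: c = 0 < log_4(16) = 2.0000
T(n) = O(n^(log_4 16)) = O(n^2)

For T(n) = 16T(n/4) + O(n^0): log_4(16) = 2.0000. This is Case 1 of the Master Theorem (c < log_b(a), work dominated by leaves), giving O(n^2).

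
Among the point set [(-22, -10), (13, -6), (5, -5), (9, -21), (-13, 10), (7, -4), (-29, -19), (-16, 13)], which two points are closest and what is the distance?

Computing all pairwise distances among 8 points:

d((-22, -10), (13, -6)) = 35.2278
d((-22, -10), (5, -5)) = 27.4591
d((-22, -10), (9, -21)) = 32.8938
d((-22, -10), (-13, 10)) = 21.9317
d((-22, -10), (7, -4)) = 29.6142
d((-22, -10), (-29, -19)) = 11.4018
d((-22, -10), (-16, 13)) = 23.7697
d((13, -6), (5, -5)) = 8.0623
d((13, -6), (9, -21)) = 15.5242
d((13, -6), (-13, 10)) = 30.5287
d((13, -6), (7, -4)) = 6.3246
d((13, -6), (-29, -19)) = 43.9659
d((13, -6), (-16, 13)) = 34.6699
d((5, -5), (9, -21)) = 16.4924
d((5, -5), (-13, 10)) = 23.4307
d((5, -5), (7, -4)) = 2.2361 <-- minimum
d((5, -5), (-29, -19)) = 36.7696
d((5, -5), (-16, 13)) = 27.6586
d((9, -21), (-13, 10)) = 38.0132
d((9, -21), (7, -4)) = 17.1172
d((9, -21), (-29, -19)) = 38.0526
d((9, -21), (-16, 13)) = 42.2019
d((-13, 10), (7, -4)) = 24.4131
d((-13, 10), (-29, -19)) = 33.121
d((-13, 10), (-16, 13)) = 4.2426
d((7, -4), (-29, -19)) = 39.0
d((7, -4), (-16, 13)) = 28.6007
d((-29, -19), (-16, 13)) = 34.5398

Closest pair: (5, -5) and (7, -4) with distance 2.2361

The closest pair is (5, -5) and (7, -4) with Euclidean distance 2.2361. For 8 points, brute-force pairwise comparison is shown above. For large n, the divide-and-conquer algorithm (sort by x, recurse on halves, check the dividing strip) achieves O(n log n).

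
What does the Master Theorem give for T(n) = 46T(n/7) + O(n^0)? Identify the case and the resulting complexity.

Master Theorem for T(n) = 46T(n/7) + O(n^0):

a = 46, b = 7, c = 0
log_b(a) = log_7(46) = 1.9675

Case 1: c = 0 < log_7(46) = 1.9675
T(n) = O(n^(log_7 46))

For T(n) = 46T(n/7) + O(n^0): log_7(46) = 1.9675. This is Case 1 of the Master Theorem (c < log_b(a), work dominated by leaves), giving O(n^(log_7 46)).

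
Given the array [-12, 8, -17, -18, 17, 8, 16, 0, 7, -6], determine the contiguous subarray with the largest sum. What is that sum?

Using Kadane's algorithm on [-12, 8, -17, -18, 17, 8, 16, 0, 7, -6]:

Scanning through the array:
Position 1 (value 8): max_ending_here = 8, max_so_far = 8
Position 2 (value -17): max_ending_here = -9, max_so_far = 8
Position 3 (value -18): max_ending_here = -18, max_so_far = 8
Position 4 (value 17): max_ending_here = 17, max_so_far = 17
Position 5 (value 8): max_ending_here = 25, max_so_far = 25
Position 6 (value 16): max_ending_here = 41, max_so_far = 41
Position 7 (value 0): max_ending_here = 41, max_so_far = 41
Position 8 (value 7): max_ending_here = 48, max_so_far = 48
Position 9 (value -6): max_ending_here = 42, max_so_far = 48

Maximum subarray: [17, 8, 16, 0, 7]
Maximum sum: 48

The maximum subarray is [17, 8, 16, 0, 7] with sum 48. This subarray runs from index 4 to index 8.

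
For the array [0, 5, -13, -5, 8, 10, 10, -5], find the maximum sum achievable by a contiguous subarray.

Using Kadane's algorithm on [0, 5, -13, -5, 8, 10, 10, -5]:

Scanning through the array:
Position 1 (value 5): max_ending_here = 5, max_so_far = 5
Position 2 (value -13): max_ending_here = -8, max_so_far = 5
Position 3 (value -5): max_ending_here = -5, max_so_far = 5
Position 4 (value 8): max_ending_here = 8, max_so_far = 8
Position 5 (value 10): max_ending_here = 18, max_so_far = 18
Position 6 (value 10): max_ending_here = 28, max_so_far = 28
Position 7 (value -5): max_ending_here = 23, max_so_far = 28

Maximum subarray: [8, 10, 10]
Maximum sum: 28

The maximum subarray is [8, 10, 10] with sum 28. This subarray runs from index 4 to index 6.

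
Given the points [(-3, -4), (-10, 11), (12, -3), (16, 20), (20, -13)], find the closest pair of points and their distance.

Computing all pairwise distances among 5 points:

d((-3, -4), (-10, 11)) = 16.5529
d((-3, -4), (12, -3)) = 15.0333
d((-3, -4), (16, 20)) = 30.6105
d((-3, -4), (20, -13)) = 24.6982
d((-10, 11), (12, -3)) = 26.0768
d((-10, 11), (16, 20)) = 27.5136
d((-10, 11), (20, -13)) = 38.4187
d((12, -3), (16, 20)) = 23.3452
d((12, -3), (20, -13)) = 12.8062 <-- minimum
d((16, 20), (20, -13)) = 33.2415

Closest pair: (12, -3) and (20, -13) with distance 12.8062

The closest pair is (12, -3) and (20, -13) with Euclidean distance 12.8062. For 5 points, brute-force pairwise comparison is shown above. For large n, the divide-and-conquer algorithm (sort by x, recurse on halves, check the dividing strip) achieves O(n log n).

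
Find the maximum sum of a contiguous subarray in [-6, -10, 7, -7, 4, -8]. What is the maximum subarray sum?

Using Kadane's algorithm on [-6, -10, 7, -7, 4, -8]:

Scanning through the array:
Position 1 (value -10): max_ending_here = -10, max_so_far = -6
Position 2 (value 7): max_ending_here = 7, max_so_far = 7
Position 3 (value -7): max_ending_here = 0, max_so_far = 7
Position 4 (value 4): max_ending_here = 4, max_so_far = 7
Position 5 (value -8): max_ending_here = -4, max_so_far = 7

Maximum subarray: [7]
Maximum sum: 7

The maximum subarray is [7] with sum 7. This subarray runs from index 2 to index 2.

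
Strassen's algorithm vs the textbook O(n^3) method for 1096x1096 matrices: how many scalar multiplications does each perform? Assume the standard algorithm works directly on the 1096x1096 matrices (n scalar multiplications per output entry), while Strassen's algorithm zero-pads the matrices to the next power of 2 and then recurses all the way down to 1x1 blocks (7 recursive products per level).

Matrix multiplication for 1096x1096 matrices:

Strassen's algorithm requires power-of-2 dimensions. Pad 1096x1096 to 2048x2048 (next power of 2).

Standard algorithm: 1096^3 = 1316532736 multiplications
Strassen's algorithm: 7^(log2(2048)) = 7^11 = 1977326743 multiplications
Difference: 1316532736 - 1977326743 = -660794007 (Strassen uses MORE here due to padding overhead — for small or just-over-power-of-2 n, padding can outweigh the per-level savings)

Standard: 1316532736 multiplications (1096^3). Strassen: 1977326743 multiplications (7^11, after padding to 2048x2048). Strassen reduces 8 recursive multiplications to 7 at each level.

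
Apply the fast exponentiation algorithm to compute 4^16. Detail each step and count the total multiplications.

Computing 4^16 by squaring (build up from 4^1; each line after the first costs one multiplication):

4^1 = 4
4^2 = (4^1)^2 = 4^2 = 16
4^4 = (4^2)^2 = 16^2 = 256
4^8 = (4^4)^2 = 256^2 = 65536
4^16 = (4^8)^2 = 65536^2 = 4294967296

Result: 4294967296
Multiplications needed: 4 (4 lines after 4^1)

4^16 = 4294967296. Using exponentiation by squaring, this requires 4 multiplications. The key idea: if the exponent is even, square the half-power; if odd, multiply by the base once.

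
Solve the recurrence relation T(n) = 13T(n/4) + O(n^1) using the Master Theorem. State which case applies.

Master Theorem for T(n) = 13T(n/4) + O(n^1):

a = 13, b = 4, c = 1
log_b(a) = log_4(13) = 1.8502

Case 1: c = 1 < log_4(13) = 1.8502
T(n) = O(n^(log_4 13))

For T(n) = 13T(n/4) + O(n^1): log_4(13) = 1.8502. This is Case 1 of the Master Theorem (c < log_b(a), work dominated by leaves), giving O(n^(log_4 13)).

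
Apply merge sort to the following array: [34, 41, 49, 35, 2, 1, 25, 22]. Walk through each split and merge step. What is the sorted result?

Merge sort trace:

Split: [34, 41, 49, 35, 2, 1, 25, 22] -> [34, 41, 49, 35] and [2, 1, 25, 22]
  Split: [34, 41, 49, 35] -> [34, 41] and [49, 35]
    Split: [34, 41] -> [34] and [41]
    Merge: [34] + [41] -> [34, 41]
    Split: [49, 35] -> [49] and [35]
    Merge: [49] + [35] -> [35, 49]
  Merge: [34, 41] + [35, 49] -> [34, 35, 41, 49]
  Split: [2, 1, 25, 22] -> [2, 1] and [25, 22]
    Split: [2, 1] -> [2] and [1]
    Merge: [2] + [1] -> [1, 2]
    Split: [25, 22] -> [25] and [22]
    Merge: [25] + [22] -> [22, 25]
  Merge: [1, 2] + [22, 25] -> [1, 2, 22, 25]
Merge: [34, 35, 41, 49] + [1, 2, 22, 25] -> [1, 2, 22, 25, 34, 35, 41, 49]

Final sorted array: [1, 2, 22, 25, 34, 35, 41, 49]

The merge sort proceeds by recursively splitting the array and merging sorted halves.
After all merges, the sorted array is [1, 2, 22, 25, 34, 35, 41, 49].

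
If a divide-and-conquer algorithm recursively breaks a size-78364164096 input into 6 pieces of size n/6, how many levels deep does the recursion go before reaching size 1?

For divide and conquer with division factor 6:

Problem sizes at each level:
Level 0: 78364164096
Level 1: 13060694016
Level 2: 2176782336
Level 3: 362797056
Level 4: 60466176
Level 5: 10077696
Level 6: 1679616
Level 7: 279936
Level 8: 46656
Level 9: 7776
Level 10: 1296
Level 11: 216
Level 12: 36
Level 13: 6
Level 14: 1

The root is level 0 and the size-1 base case is level 14 (the tree spans levels 0 through 14, i.e. 15 levels counting the root), so the depth is the number of divisions: log_6(78364164096) = 14

The recursion tree depth is log_6(78364164096) = 14. At each level, the problem size is divided by 6, so it takes 14 divisions to reduce to a base case of size 1. The algorithm makes 6 recursive calls at each level.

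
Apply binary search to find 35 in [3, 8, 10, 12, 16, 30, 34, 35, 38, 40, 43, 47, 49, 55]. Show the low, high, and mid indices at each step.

Binary search for 35 in [3, 8, 10, 12, 16, 30, 34, 35, 38, 40, 43, 47, 49, 55]:

lo=0, hi=13, mid=6, arr[mid]=34 -> 34 < 35, search right half
lo=7, hi=13, mid=10, arr[mid]=43 -> 43 > 35, search left half
lo=7, hi=9, mid=8, arr[mid]=38 -> 38 > 35, search left half
lo=7, hi=7, mid=7, arr[mid]=35 -> Found target at index 7!

Binary search finds 35 at index 7 after 4 comparisons. The search repeatedly halves the search space by comparing with the middle element.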